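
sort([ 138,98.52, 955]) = [ 98.52, 138,955] 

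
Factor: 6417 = 3^2*23^1*31^1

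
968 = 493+475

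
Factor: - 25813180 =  - 2^2*5^1*1290659^1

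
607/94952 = 607/94952  =  0.01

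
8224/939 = 8224/939 = 8.76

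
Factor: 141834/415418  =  3^1*7^1*11^1 *307^1*207709^( - 1 )  =  70917/207709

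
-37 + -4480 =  - 4517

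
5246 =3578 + 1668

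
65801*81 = 5329881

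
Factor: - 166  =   - 2^1*83^1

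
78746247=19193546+59552701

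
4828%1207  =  0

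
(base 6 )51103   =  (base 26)9p1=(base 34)5S3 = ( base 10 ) 6735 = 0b1101001001111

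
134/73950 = 67/36975 = 0.00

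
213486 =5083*42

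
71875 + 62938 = 134813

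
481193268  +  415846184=897039452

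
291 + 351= 642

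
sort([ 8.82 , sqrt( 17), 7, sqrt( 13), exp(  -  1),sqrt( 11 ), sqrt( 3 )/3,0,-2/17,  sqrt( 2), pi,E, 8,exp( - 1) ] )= [ - 2/17, 0 , exp (-1 ), exp( - 1),  sqrt( 3)/3, sqrt( 2 ),E, pi, sqrt( 11 ), sqrt( 13), sqrt (17),7, 8, 8.82]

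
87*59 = 5133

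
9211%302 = 151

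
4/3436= 1/859 = 0.00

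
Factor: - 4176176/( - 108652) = 2^2*23^(  -  1) * 1181^( - 1)*261011^1 = 1044044/27163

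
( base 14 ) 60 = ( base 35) 2E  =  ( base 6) 220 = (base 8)124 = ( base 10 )84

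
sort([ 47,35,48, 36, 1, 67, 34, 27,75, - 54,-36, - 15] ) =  [ - 54, - 36, - 15, 1,27,  34, 35, 36, 47, 48, 67, 75] 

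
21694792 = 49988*434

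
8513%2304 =1601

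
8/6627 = 8/6627 = 0.00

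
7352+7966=15318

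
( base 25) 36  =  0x51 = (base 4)1101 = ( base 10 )81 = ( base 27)30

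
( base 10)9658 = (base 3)111020201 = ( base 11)7290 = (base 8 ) 22672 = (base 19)17e6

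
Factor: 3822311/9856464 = 2^(- 4 )*3^( - 1 )*17^(  -  1) * 47^( - 1 ) * 257^( - 1)*3822311^1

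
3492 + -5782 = - 2290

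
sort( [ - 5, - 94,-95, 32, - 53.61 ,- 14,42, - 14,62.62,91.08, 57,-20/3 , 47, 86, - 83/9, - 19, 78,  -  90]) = [ - 95, - 94,  -  90  ,-53.61,-19, - 14, - 14, - 83/9, - 20/3 ,- 5,32, 42, 47, 57, 62.62,78, 86,91.08 ] 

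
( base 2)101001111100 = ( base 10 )2684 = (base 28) 3bo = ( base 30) 2TE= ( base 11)2020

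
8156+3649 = 11805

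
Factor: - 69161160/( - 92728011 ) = 2^3*5^1*  443^1*1301^1*30909337^( - 1) = 23053720/30909337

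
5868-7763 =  - 1895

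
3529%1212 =1105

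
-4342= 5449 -9791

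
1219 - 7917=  - 6698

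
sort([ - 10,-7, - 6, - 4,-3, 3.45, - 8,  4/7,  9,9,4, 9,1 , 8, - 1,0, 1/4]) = [ - 10, - 8, - 7, - 6, - 4, - 3, - 1,0,1/4,4/7 , 1,3.45,4,8 , 9,9,9]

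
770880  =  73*10560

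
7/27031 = 7/27031 = 0.00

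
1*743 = 743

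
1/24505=1/24505 = 0.00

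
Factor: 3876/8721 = 2^2 * 3^( - 2 ) = 4/9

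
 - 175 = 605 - 780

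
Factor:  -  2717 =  - 11^1*13^1*19^1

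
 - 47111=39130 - 86241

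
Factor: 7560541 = 7560541^1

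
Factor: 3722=2^1*1861^1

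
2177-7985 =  - 5808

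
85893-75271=10622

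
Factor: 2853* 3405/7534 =2^(-1)*3^3*5^1 * 227^1*317^1*3767^( - 1)=   9714465/7534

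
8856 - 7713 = 1143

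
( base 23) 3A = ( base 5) 304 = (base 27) 2p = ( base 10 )79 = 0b1001111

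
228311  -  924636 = -696325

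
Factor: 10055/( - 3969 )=  -  3^ ( - 4)*5^1*7^( - 2)*2011^1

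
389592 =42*9276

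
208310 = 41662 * 5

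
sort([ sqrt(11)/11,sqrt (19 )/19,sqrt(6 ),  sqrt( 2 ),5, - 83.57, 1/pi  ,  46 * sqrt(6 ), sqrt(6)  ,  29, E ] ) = [  -  83.57,sqrt(19) /19,  sqrt( 11 )/11, 1/pi, sqrt( 2), sqrt( 6) , sqrt( 6), E,  5, 29, 46 * sqrt( 6)]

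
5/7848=5/7848=0.00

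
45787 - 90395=-44608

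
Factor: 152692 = 2^2*59^1 *647^1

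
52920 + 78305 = 131225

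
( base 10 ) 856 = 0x358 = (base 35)OG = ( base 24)1bg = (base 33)PV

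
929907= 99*9393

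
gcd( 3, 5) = 1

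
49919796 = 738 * 67642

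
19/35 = 19/35 = 0.54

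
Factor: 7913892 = 2^2*3^1*7^2*43^1*313^1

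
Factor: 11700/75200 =117/752 =2^( - 4)*3^2*13^1*47^( - 1 )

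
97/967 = 97/967=0.10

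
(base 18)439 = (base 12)953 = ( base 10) 1359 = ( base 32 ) 1AF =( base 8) 2517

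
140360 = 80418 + 59942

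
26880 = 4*6720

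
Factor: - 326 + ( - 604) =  - 930=- 2^1*3^1*5^1*31^1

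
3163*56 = 177128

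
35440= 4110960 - 4075520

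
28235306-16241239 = 11994067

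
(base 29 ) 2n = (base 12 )69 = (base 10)81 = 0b1010001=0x51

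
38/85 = 38/85 =0.45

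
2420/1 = 2420 = 2420.00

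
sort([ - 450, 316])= [ - 450,316]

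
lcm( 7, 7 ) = 7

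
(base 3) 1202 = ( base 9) 52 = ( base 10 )47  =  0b101111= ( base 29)1i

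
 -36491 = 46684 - 83175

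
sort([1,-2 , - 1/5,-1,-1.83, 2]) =[-2, - 1.83,-1, - 1/5,1 , 2]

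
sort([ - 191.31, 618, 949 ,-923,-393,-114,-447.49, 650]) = [-923,-447.49, - 393,  -  191.31,-114,618,650, 949]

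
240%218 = 22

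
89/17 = 89/17 = 5.24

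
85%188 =85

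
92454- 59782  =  32672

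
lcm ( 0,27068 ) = 0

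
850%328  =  194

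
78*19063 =1486914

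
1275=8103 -6828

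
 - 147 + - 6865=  - 7012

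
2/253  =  2/253 = 0.01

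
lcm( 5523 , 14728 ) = 44184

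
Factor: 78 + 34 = 112 = 2^4 * 7^1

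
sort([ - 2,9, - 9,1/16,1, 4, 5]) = [ - 9, - 2,1/16,1, 4,5, 9 ] 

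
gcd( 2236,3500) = 4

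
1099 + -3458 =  - 2359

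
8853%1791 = 1689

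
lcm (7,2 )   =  14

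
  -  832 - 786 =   -  1618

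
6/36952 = 3/18476 = 0.00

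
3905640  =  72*54245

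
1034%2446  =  1034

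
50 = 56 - 6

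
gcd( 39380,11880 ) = 220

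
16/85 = 16/85 = 0.19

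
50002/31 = 1612 +30/31 =1612.97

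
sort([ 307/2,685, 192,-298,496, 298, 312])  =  [ - 298,  307/2, 192,298,312,496,685]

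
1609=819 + 790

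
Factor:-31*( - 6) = 186 = 2^1*3^1*31^1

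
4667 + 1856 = 6523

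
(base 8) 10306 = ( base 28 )5da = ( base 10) 4294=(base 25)6lj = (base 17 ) EEA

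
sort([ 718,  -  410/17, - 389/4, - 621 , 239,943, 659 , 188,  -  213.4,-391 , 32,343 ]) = [ -621, - 391, - 213.4, - 389/4, - 410/17,32, 188,239,343, 659,718, 943 ] 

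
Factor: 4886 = 2^1 *7^1*349^1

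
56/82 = 28/41 = 0.68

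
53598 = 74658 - 21060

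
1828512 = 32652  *56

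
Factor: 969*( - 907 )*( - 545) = 3^1 * 5^1*17^1*19^1  *109^1*907^1 = 478991235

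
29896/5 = 29896/5 = 5979.20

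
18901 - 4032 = 14869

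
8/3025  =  8/3025 = 0.00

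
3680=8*460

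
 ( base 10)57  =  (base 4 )321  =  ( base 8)71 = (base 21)2F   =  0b111001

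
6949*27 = 187623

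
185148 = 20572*9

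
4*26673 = 106692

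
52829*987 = 52142223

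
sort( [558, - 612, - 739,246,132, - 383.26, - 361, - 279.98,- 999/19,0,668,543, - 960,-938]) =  [-960,-938 ,-739,-612, - 383.26, -361, - 279.98,-999/19, 0 , 132,246 , 543,558,668 ]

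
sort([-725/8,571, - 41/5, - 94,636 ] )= [ - 94, -725/8,-41/5, 571,636 ] 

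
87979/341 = 258 +1/341 = 258.00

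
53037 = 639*83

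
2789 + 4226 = 7015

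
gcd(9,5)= 1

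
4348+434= 4782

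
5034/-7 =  - 5034/7  =  - 719.14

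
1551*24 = 37224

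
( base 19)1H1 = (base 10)685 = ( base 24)14d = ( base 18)221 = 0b1010101101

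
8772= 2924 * 3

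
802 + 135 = 937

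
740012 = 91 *8132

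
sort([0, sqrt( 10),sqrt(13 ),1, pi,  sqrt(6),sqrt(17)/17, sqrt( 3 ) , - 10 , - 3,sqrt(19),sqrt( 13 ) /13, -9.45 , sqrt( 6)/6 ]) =[ - 10, - 9.45,-3,  0, sqrt( 17)/17, sqrt( 13 ) /13,  sqrt ( 6 )/6,1,sqrt( 3 ),sqrt( 6),pi,sqrt( 10 ),sqrt(13), sqrt(  19)] 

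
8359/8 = 8359/8= 1044.88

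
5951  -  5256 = 695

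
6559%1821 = 1096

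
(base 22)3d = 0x4F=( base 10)79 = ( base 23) 3A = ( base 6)211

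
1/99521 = 1/99521 = 0.00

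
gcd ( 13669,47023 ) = 1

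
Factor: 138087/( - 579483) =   -  229/961  =  - 31^( - 2) * 229^1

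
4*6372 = 25488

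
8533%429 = 382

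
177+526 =703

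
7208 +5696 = 12904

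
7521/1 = 7521 = 7521.00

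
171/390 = 57/130 = 0.44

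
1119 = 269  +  850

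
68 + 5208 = 5276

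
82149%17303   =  12937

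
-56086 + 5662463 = 5606377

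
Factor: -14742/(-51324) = 27/94 = 2^(-1)*3^3*47^ ( - 1)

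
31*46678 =1447018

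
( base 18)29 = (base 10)45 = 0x2D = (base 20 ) 25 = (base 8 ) 55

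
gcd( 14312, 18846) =2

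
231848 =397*584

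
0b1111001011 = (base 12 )68b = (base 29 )14e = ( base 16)3cb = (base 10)971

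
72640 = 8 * 9080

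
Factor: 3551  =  53^1*67^1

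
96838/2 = 48419 = 48419.00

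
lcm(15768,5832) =425736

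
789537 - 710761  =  78776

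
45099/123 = 15033/41 = 366.66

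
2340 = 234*10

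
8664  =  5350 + 3314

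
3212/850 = 3+331/425 = 3.78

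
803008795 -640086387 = 162922408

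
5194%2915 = 2279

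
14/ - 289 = -1+275/289  =  -0.05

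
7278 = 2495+4783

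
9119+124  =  9243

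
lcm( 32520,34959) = 1398360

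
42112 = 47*896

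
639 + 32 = 671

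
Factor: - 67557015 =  - 3^2*5^1*127^1*11821^1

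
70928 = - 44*( - 1612)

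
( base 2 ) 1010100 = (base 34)2G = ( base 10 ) 84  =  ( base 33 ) 2I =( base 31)2M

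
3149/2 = 1574 + 1/2 = 1574.50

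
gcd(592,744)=8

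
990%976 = 14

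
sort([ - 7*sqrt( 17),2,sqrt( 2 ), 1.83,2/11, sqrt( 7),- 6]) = [ - 7*sqrt( 17 ),-6,2/11,sqrt( 2 ),1.83, 2,sqrt( 7)]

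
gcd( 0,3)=3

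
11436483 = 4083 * 2801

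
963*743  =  715509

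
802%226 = 124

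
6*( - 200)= - 1200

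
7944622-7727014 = 217608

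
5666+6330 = 11996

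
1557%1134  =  423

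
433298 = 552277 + -118979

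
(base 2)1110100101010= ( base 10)7466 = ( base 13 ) 3524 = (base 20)id6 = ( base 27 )A6E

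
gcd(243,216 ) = 27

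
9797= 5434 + 4363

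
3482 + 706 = 4188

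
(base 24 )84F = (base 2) 1001001101111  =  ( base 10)4719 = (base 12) 2893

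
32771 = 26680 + 6091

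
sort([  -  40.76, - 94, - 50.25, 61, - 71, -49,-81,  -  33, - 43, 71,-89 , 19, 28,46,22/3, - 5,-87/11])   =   [ - 94,  -  89,  -  81,-71, - 50.25, -49,-43, - 40.76, - 33,  -  87/11,-5, 22/3,19,28 , 46 , 61,71 ]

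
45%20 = 5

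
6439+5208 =11647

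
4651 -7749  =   -3098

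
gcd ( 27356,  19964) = 28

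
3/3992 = 3/3992= 0.00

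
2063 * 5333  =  11001979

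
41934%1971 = 543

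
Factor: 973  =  7^1*139^1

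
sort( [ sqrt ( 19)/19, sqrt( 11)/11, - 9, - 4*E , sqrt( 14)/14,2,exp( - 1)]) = [ - 4*E, - 9, sqrt( 19 ) /19,sqrt( 14 ) /14,sqrt( 11 )/11, exp( - 1 ),2]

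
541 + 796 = 1337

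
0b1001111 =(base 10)79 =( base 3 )2221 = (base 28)2N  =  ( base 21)3G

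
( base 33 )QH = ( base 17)308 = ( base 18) 2CB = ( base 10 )875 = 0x36b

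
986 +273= 1259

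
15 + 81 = 96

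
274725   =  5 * 54945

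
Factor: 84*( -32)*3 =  - 8064=   - 2^7*3^2*7^1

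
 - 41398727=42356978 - 83755705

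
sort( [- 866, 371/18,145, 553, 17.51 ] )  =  [ - 866, 17.51, 371/18,  145, 553 ]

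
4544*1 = 4544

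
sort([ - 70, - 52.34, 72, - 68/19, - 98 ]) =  [- 98, - 70, - 52.34, - 68/19,72]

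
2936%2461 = 475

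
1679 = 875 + 804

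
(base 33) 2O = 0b1011010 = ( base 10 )90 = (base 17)55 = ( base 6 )230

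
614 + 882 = 1496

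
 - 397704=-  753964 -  - 356260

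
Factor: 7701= 3^1*17^1*151^1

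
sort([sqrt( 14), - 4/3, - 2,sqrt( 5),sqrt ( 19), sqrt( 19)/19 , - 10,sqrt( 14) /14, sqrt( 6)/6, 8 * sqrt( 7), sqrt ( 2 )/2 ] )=[ - 10, - 2, -4/3 , sqrt( 19)/19,sqrt( 14)/14, sqrt(6)/6,  sqrt(2) /2,sqrt( 5 ), sqrt( 14), sqrt( 19), 8*sqrt( 7) ]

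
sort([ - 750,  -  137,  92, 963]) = [ - 750,-137,  92, 963 ] 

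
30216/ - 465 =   -  65+3/155= - 64.98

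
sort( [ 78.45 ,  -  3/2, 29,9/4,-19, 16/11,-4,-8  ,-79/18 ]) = [ - 19,  -  8,  -  79/18,-4,- 3/2,16/11,9/4, 29, 78.45 ] 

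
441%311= 130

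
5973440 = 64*93335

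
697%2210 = 697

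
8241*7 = 57687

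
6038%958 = 290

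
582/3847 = 582/3847 = 0.15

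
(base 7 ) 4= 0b100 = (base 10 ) 4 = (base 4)10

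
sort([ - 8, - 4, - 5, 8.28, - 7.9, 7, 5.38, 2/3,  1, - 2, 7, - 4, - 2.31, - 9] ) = [ - 9, - 8 , - 7.9, - 5, - 4, - 4, - 2.31 , - 2, 2/3,1,5.38, 7, 7, 8.28] 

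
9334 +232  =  9566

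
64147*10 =641470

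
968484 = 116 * 8349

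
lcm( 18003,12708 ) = 216036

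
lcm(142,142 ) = 142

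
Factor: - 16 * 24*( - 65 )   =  24960 = 2^7 * 3^1*5^1 * 13^1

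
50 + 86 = 136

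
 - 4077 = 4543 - 8620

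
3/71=3/71 = 0.04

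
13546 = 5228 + 8318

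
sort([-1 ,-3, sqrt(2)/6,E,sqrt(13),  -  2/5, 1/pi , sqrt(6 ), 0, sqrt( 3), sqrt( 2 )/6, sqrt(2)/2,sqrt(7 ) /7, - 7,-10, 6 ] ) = [ - 10, - 7, - 3,-1,-2/5,  0,sqrt(2 )/6,  sqrt(2)/6, 1/pi,sqrt(7 ) /7 , sqrt( 2)/2, sqrt(3 ),  sqrt (6), E, sqrt(13), 6 ]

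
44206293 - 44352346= -146053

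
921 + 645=1566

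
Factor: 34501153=1283^1*26891^1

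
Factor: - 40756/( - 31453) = 2^2 * 23^1*71^ ( - 1) = 92/71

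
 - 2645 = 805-3450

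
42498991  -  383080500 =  - 340581509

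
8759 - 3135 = 5624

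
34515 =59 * 585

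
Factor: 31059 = 3^2*7^1* 17^1*  29^1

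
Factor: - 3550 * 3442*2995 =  - 2^2*5^3*71^1*599^1*1721^1 = - 36596204500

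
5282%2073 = 1136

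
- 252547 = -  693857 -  - 441310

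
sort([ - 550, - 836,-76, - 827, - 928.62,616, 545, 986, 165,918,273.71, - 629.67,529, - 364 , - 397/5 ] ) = [  -  928.62, -836,  -  827, - 629.67,  -  550, - 364, - 397/5,  -  76, 165,273.71,529, 545, 616,  918 , 986 ]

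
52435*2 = 104870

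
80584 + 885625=966209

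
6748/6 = 3374/3  =  1124.67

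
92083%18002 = 2073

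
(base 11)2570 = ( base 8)6420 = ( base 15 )ECE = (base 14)130c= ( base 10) 3344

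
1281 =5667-4386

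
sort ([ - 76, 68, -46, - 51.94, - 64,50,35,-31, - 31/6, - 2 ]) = [ - 76,-64, - 51.94, - 46,-31, - 31/6, - 2,35,50,68]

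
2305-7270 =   -  4965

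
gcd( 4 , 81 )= 1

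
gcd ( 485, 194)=97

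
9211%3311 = 2589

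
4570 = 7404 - 2834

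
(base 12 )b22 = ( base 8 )3112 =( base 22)374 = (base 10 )1610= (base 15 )725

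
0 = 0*835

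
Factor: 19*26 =2^1*13^1*19^1= 494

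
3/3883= 3/3883 = 0.00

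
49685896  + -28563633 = 21122263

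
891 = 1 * 891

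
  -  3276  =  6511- 9787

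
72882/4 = 36441/2 = 18220.50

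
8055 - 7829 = 226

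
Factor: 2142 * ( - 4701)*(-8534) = 85933471428 = 2^2*3^3 *7^1*17^2*251^1*1567^1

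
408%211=197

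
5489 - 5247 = 242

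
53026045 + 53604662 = 106630707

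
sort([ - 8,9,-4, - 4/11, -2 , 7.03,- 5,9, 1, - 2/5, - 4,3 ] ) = [ - 8, - 5, - 4, - 4, - 2, - 2/5  , - 4/11, 1, 3,7.03, 9,9]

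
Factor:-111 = - 3^1*37^1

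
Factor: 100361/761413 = 17^ ( - 1)*  44789^( - 1)*100361^1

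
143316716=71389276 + 71927440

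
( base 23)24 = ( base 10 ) 50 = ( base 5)200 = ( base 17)2g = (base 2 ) 110010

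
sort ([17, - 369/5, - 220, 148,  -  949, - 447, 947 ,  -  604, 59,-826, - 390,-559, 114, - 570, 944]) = [ - 949,- 826 ,- 604, - 570, - 559,-447 , - 390, - 220, - 369/5, 17,59,114, 148,944,947 ]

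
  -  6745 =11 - 6756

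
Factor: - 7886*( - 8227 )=2^1* 19^1*433^1*3943^1= 64878122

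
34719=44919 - 10200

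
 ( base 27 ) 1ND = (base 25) 24D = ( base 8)2523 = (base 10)1363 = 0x553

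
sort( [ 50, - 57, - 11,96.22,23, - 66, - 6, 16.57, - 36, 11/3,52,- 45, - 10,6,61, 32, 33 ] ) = [ - 66,-57,-45, - 36,-11, - 10, - 6,11/3,6,16.57,23,32 , 33,50, 52,61, 96.22 ]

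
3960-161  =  3799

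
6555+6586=13141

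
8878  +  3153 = 12031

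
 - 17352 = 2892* ( - 6 )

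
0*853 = 0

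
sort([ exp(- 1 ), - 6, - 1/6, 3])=[ - 6,  -  1/6,exp( - 1),3 ] 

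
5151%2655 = 2496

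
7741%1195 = 571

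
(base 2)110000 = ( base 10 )48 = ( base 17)2E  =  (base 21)26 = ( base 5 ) 143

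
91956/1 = 91956 = 91956.00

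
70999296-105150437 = -34151141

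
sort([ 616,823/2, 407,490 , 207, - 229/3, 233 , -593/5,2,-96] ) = [  -  593/5,-96, - 229/3,2,207, 233, 407, 823/2,490, 616]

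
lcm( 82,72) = 2952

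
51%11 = 7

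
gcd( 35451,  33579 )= 117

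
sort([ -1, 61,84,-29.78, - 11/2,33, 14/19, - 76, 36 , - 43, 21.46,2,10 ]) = [  -  76,- 43,-29.78,-11/2,- 1,14/19,2,10,  21.46,33,  36,  61, 84]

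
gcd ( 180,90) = 90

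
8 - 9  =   - 1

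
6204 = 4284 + 1920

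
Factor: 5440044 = 2^2*3^1*41^1*11057^1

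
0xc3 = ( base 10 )195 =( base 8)303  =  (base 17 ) B8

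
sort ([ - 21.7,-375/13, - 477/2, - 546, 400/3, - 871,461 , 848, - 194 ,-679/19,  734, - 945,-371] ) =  [ - 945, - 871, - 546,-371, - 477/2, - 194, - 679/19 , - 375/13, - 21.7,  400/3, 461, 734, 848]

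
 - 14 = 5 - 19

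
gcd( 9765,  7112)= 7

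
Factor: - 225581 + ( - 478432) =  - 704013 = - 3^1*47^1*4993^1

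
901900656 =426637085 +475263571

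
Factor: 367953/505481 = 3^1*122651^1*505481^( - 1)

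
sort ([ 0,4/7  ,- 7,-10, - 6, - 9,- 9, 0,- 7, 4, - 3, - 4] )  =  [- 10, - 9, - 9, - 7, - 7,-6,-4,  -  3,0,0,4/7, 4]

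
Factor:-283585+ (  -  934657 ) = -2^1*19^1 *32059^1 = - 1218242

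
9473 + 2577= 12050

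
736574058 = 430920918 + 305653140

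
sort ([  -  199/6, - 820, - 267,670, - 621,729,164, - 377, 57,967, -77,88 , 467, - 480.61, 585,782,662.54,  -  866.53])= [ -866.53,- 820, - 621, - 480.61, - 377 ,  -  267, -77, - 199/6,57,88,164,  467,585,662.54, 670,729,782,967 ] 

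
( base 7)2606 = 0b1111011010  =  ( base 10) 986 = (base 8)1732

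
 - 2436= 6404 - 8840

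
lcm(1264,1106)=8848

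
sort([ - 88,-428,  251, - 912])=[ - 912,  -  428, - 88, 251]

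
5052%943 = 337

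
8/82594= 4/41297 = 0.00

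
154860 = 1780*87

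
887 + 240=1127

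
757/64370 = 757/64370 = 0.01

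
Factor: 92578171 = 7^1*13225453^1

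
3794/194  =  1897/97=19.56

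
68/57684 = 17/14421 = 0.00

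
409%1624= 409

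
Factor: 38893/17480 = 2^( - 3)*5^(-1)*89^1 = 89/40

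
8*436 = 3488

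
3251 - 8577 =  - 5326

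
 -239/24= -10 + 1/24 = - 9.96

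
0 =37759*0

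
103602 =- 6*( - 17267 ) 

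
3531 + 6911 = 10442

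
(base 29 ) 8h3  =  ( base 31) 7G1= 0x1C38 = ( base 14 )28c0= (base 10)7224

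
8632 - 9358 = -726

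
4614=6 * 769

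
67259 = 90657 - 23398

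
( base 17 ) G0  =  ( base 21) CK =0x110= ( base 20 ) dc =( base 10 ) 272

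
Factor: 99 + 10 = 109 = 109^1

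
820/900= 41/45= 0.91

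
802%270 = 262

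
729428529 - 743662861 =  - 14234332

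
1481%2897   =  1481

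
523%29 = 1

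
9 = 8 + 1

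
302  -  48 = 254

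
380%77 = 72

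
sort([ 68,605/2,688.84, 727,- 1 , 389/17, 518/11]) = [ - 1,389/17,518/11,68,  605/2, 688.84, 727] 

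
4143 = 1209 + 2934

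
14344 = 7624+6720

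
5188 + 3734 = 8922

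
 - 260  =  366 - 626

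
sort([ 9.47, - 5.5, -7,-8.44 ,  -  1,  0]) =[ - 8.44, - 7,  -  5.5, - 1,0, 9.47] 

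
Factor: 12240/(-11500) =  - 612/575 = - 2^2*3^2 *5^(-2) * 17^1*23^ (-1 ) 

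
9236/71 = 130 + 6/71 = 130.08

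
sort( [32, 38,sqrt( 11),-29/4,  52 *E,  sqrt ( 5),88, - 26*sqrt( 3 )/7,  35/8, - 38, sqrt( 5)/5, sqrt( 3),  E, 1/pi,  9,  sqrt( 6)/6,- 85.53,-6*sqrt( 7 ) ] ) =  [ - 85.53, - 38,- 6*sqrt( 7 ) , - 29/4, - 26*sqrt (3 )/7,1/pi,sqrt( 6 ) /6,sqrt(5 )/5, sqrt( 3 ), sqrt( 5),  E , sqrt( 11), 35/8,9,  32 , 38,88,52*E ]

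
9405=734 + 8671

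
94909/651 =94909/651=145.79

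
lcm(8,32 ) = 32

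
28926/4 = 7231 + 1/2 = 7231.50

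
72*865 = 62280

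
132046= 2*66023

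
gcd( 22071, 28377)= 3153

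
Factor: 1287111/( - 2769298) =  - 2^ ( - 1)*3^1*61291^1*197807^(-1) =-183873/395614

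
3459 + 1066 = 4525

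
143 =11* 13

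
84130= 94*895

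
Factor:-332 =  - 2^2*83^1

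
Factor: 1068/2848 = 2^( - 3 )* 3^1  =  3/8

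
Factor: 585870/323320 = 993/548 = 2^ (-2)*3^1*137^(  -  1 )*331^1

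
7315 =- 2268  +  9583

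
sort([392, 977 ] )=[392, 977 ] 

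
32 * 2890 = 92480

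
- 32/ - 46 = 16/23  =  0.70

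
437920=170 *2576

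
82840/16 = 5177 + 1/2 =5177.50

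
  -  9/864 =- 1/96 = - 0.01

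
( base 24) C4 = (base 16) 124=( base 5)2132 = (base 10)292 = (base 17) 103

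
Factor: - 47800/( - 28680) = 5/3 = 3^( - 1)*5^1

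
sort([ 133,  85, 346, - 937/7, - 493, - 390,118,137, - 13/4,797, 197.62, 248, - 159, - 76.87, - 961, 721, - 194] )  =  [ - 961,-493, - 390, - 194, - 159, - 937/7,  -  76.87, - 13/4,85,118,133, 137, 197.62,248, 346,  721, 797] 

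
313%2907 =313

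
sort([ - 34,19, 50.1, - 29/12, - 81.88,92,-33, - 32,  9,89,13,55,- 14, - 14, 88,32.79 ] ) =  [ - 81.88, - 34,-33, - 32,-14, - 14, -29/12,9, 13,19,32.79,50.1,55 , 88,89,92 ] 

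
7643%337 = 229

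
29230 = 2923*10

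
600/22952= 75/2869 = 0.03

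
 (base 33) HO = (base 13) 360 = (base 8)1111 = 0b1001001001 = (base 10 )585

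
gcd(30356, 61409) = 1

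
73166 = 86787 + -13621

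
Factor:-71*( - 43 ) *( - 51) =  - 155703 = -3^1*17^1*43^1*71^1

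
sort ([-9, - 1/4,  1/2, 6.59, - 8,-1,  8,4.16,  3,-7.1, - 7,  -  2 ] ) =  [  -  9,-8,-7.1,-7,-2,-1, - 1/4, 1/2, 3, 4.16, 6.59, 8]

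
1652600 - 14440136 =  - 12787536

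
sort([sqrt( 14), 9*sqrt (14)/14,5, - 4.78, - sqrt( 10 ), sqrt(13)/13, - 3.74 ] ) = [ - 4.78, - 3.74 ,- sqrt( 10), sqrt(13) /13, 9*sqrt( 14) /14, sqrt( 14), 5]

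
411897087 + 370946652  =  782843739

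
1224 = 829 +395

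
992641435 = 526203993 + 466437442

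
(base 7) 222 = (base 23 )4m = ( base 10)114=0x72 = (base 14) 82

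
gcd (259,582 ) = 1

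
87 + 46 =133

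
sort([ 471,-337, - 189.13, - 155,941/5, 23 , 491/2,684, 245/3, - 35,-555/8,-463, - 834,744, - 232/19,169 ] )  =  [-834, - 463,- 337, - 189.13, - 155, - 555/8,  -  35, - 232/19, 23,245/3, 169,  941/5,491/2,471,684 , 744]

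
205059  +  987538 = 1192597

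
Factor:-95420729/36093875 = -5^ ( - 3) * 288751^ ( - 1)*95420729^1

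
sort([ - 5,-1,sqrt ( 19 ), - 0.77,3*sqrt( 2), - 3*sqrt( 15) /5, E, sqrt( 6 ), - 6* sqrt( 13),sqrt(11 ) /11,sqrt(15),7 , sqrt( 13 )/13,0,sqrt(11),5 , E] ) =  [ - 6*sqrt(13 ), - 5, - 3*sqrt( 15)/5, - 1,-0.77,0,sqrt(13) /13,sqrt ( 11) /11, sqrt( 6),E,E,sqrt( 11),sqrt( 15 ),3*sqrt( 2), sqrt( 19),5,7] 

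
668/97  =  668/97= 6.89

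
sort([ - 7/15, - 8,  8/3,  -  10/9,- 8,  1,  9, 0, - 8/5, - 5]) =[ - 8,  -  8, - 5, - 8/5, - 10/9, - 7/15,0,1,8/3,9]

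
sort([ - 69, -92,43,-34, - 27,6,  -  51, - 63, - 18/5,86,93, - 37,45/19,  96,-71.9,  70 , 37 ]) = [ - 92, - 71.9, -69,  -  63, - 51, - 37, - 34,-27,-18/5,45/19, 6,37,43,70,86,93, 96]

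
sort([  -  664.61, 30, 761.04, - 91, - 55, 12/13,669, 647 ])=[-664.61, - 91, - 55, 12/13 , 30, 647, 669 , 761.04 ] 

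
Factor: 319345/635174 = 2^(  -  1 )*5^1*13^1*17^3* 317587^(- 1)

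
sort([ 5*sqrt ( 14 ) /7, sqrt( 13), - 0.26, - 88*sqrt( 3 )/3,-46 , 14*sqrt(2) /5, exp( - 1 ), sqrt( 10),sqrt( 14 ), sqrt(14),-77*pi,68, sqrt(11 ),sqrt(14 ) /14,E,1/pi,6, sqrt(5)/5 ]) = [ - 77*pi, - 88*sqrt( 3)/3 , - 46 , - 0.26,sqrt (14) /14, 1/pi,  exp( - 1), sqrt(5)/5,5*sqrt(14 ) /7,E, sqrt(10), sqrt( 11), sqrt( 13 ), sqrt(14) , sqrt(14), 14*sqrt (2 ) /5 , 6, 68 ] 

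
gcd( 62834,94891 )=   1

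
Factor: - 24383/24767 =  - 37^1* 659^1*24767^(- 1 ) 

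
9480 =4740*2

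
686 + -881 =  - 195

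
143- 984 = -841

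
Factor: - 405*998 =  - 404190 = -2^1*3^4 * 5^1 * 499^1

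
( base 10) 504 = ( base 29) hb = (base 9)620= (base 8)770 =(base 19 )17a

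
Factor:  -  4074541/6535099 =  - 127^1*  32083^1 * 6535099^(-1)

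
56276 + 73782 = 130058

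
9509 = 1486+8023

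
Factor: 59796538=2^1*1291^1*23159^1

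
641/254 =2  +  133/254  =  2.52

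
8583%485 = 338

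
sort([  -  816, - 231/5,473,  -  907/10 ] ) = [-816,- 907/10, - 231/5,  473 ] 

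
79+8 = 87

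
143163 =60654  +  82509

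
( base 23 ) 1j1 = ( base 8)1707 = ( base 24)1G7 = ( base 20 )287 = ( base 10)967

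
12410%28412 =12410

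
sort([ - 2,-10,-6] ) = [- 10, - 6, - 2 ] 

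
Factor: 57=3^1 * 19^1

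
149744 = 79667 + 70077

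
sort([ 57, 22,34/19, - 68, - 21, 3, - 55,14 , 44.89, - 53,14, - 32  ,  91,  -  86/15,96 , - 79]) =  [-79, - 68,-55, - 53,  -  32, - 21, - 86/15,34/19,3, 14, 14, 22,44.89, 57,91,  96 ]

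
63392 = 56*1132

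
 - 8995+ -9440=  - 18435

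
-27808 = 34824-62632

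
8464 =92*92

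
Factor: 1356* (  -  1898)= -2573688 = - 2^3*3^1 *13^1*73^1*113^1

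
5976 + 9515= 15491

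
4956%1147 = 368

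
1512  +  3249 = 4761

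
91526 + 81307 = 172833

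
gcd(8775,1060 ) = 5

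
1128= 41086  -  39958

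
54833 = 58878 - 4045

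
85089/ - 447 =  - 28363/149= -190.36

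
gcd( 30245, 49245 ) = 5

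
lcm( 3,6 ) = 6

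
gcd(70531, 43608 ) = 1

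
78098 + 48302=126400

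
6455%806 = 7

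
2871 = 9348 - 6477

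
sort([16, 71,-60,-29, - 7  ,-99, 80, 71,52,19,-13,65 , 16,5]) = [-99, - 60, - 29, - 13, - 7,5,16, 16, 19,52,  65,71,71,80]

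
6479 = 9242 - 2763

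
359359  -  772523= - 413164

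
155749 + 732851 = 888600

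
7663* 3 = 22989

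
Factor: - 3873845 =-5^1*277^1 * 2797^1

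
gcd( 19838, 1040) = 26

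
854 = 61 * 14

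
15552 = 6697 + 8855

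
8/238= 4/119  =  0.03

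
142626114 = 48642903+93983211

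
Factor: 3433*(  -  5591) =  - 19193903=-  3433^1*5591^1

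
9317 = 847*11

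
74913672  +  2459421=77373093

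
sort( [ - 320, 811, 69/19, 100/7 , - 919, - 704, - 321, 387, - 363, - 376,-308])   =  [ - 919, - 704, - 376,  -  363, - 321, - 320, - 308, 69/19,100/7, 387, 811]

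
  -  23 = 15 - 38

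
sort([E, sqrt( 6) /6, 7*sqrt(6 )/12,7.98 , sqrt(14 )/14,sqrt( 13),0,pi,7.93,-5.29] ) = [-5.29,  0, sqrt (14) /14,sqrt( 6) /6,7*sqrt( 6)/12, E,pi,sqrt(13),7.93,7.98 ] 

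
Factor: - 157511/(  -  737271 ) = 3^(- 2)*31^1 * 5081^1*81919^ ( - 1) 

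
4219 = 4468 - 249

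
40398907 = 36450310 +3948597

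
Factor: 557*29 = 16153=29^1 * 557^1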